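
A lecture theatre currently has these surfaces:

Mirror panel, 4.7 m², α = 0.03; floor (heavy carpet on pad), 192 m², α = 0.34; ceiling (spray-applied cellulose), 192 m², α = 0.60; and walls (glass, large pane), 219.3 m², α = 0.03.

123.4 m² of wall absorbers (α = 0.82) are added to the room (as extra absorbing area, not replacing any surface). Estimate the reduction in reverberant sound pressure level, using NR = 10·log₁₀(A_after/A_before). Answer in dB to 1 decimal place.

A_before = Σ Sᵢαᵢ = 4.7*0.03 + 192*0.34 + 192*0.60 + 219.3*0.03 = 187.200 sabins.
Added absorption = 123.4 × 0.82 = 101.188 sabins.
New total A_after = 288.388 sabins.
NR = 10·log₁₀(288.388/187.200) = 1.9 dB.

1.9 dB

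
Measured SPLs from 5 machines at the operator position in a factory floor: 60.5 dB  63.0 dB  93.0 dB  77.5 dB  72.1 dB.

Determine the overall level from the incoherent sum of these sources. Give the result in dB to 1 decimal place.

Σ 10^(Lᵢ/10) = 2.071e+09.
L_total = 10·log₁₀(2.071e+09) = 93.2 dB.

93.2 dB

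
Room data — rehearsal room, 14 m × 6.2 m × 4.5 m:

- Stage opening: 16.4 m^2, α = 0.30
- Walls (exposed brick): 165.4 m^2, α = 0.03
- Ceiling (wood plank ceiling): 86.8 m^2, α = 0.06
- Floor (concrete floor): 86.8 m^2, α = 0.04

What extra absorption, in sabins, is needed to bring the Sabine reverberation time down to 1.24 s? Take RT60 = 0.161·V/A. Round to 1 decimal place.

32.2 sabins

Total absorption A₁ = 16.4*0.30 + 165.4*0.03 + 86.8*0.06 + 86.8*0.04
  = 4.920 + 4.962 + 5.208 + 3.472 = 18.562 m^2 sabins.
Target A₂ = 0.161·390.6/1.24 = 50.715 sabins (V = 390.6 m³).
ΔA = A₂ − A₁ = 50.715 − 18.562 = 32.2 sabins.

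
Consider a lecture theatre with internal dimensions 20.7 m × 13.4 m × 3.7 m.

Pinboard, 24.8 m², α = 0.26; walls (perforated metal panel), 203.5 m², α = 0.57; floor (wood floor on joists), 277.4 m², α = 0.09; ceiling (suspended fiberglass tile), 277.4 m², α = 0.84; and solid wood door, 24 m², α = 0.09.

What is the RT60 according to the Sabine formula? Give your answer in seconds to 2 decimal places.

0.43 s

A = Σ Sᵢαᵢ = 24.8*0.26 + 203.5*0.57 + 277.4*0.09 + 277.4*0.84 + 24*0.09 = 382.585 sabins.
Room volume: 1026.306 m³.
RT60 = 0.161 · V / A = 0.161 × 1026.306 / 382.585 = 0.43 s.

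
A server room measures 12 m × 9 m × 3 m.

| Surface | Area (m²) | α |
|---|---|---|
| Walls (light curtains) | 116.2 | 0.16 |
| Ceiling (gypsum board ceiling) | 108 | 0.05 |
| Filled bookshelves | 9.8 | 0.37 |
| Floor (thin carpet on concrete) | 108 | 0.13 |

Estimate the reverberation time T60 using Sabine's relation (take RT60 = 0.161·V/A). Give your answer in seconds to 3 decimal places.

Equivalent absorption area: A = 116.2·0.16 + 108·0.05 + 9.8·0.37 + 108·0.13 = 41.658 m².
Room volume: 324 m³.
T = 0.161 V/A = 0.161·324/41.658 = 1.252 s.

1.252 sec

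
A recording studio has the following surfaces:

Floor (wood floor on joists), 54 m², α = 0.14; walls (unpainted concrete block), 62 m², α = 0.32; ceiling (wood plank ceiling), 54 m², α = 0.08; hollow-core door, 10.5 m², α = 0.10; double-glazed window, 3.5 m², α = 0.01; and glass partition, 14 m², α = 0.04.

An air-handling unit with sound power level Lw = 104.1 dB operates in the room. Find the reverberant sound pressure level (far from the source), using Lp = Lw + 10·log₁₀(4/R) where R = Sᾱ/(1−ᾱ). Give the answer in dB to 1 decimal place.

94.1 dB

Σ(Sᵢαᵢ) = 54·0.14 + 62·0.32 + 54·0.08 + 10.5·0.10 + 3.5·0.01 + 14·0.04 = 33.365; total area S = 198.0 m².
ᾱ = 33.365/198.0 = 0.1685; R = Sᾱ/(1−ᾱ) = 33.365/(1−0.1685) = 40.126 m².
Lp = Lw + 10 log₁₀(4/R) = 104.1 -10.01 = 94.1 dB.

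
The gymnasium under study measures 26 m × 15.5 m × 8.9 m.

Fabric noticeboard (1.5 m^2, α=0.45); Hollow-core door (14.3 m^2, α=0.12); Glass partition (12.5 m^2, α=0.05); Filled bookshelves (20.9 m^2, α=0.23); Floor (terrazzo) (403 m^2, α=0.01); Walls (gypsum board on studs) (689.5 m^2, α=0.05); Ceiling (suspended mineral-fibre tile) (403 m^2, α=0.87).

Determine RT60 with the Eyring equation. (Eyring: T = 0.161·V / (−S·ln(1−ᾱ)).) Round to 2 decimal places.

Total surface area S = 1.5 + 14.3 + 12.5 + 20.9 + 403 + 689.5 + 403 = 1544.7 m^2.
Σ(Sᵢαᵢ) = 1.5×0.45 + 14.3×0.12 + 12.5×0.05 + 20.9×0.23 + 403×0.01 + 689.5×0.05 + 403×0.87 = 396.938.
Mean coefficient ᾱ = A/S = 0.2570.
Eyring denominator: −S ln(1−ᾱ) = 458.867.
V = 26 × 15.5 × 8.9 = 3586.7 m³.
T = 0.161·V/[−S·ln(1−ᾱ)] = 0.161·3586.7/458.867 = 1.26 s.

1.26 seconds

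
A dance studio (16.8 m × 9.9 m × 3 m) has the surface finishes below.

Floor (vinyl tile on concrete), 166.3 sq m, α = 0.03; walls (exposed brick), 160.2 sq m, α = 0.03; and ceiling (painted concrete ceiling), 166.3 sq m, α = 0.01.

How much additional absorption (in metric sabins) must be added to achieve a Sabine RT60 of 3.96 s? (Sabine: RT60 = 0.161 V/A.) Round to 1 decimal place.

8.8 sabins

A₁ = Σ Sᵢαᵢ = 166.3×0.03 + 160.2×0.03 + 166.3×0.01 = 11.458 sabins.
V = 498.96 m³. Required absorption A₂ = 0.161 × 498.96 / 3.96 = 20.286 sabins.
ΔA = A₂ − A₁ = 20.286 − 11.458 = 8.8 sabins.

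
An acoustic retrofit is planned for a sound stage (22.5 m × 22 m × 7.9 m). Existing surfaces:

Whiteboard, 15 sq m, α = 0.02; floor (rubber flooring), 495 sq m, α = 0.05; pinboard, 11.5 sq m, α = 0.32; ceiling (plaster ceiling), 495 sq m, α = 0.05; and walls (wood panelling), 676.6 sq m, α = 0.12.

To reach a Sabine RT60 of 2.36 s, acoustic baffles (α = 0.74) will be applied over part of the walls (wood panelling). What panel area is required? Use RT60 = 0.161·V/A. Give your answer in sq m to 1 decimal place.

213.1

Equivalent absorption area: A₁ = 15×0.02 + 495×0.05 + 11.5×0.32 + 495×0.05 + 676.6×0.12 = 134.672 sq m.
Required A₂ = 0.161·3910.5/2.36 = 266.776 sabins.
Absorption to add: 266.776 − 134.672 = 132.104 sabins.
Each sq m of panel replacing the walls (wood panelling) adds (0.74 − 0.12) = 0.62 sabins.
Area = ΔA/Δα = 132.104/0.62 = 213.1 sq m.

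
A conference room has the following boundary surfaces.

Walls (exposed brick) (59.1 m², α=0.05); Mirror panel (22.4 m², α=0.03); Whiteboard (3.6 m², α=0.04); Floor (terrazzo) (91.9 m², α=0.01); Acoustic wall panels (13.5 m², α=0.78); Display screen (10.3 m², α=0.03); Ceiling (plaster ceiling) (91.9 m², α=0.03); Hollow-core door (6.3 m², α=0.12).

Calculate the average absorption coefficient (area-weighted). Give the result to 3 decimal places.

S = Σ Sᵢ = 59.1 + 22.4 + 3.6 + 91.9 + 13.5 + 10.3 + 91.9 + 6.3 = 299.0 m².
Σ(Sᵢαᵢ) = 59.1×0.05 + 22.4×0.03 + 3.6×0.04 + 91.9×0.01 + 13.5×0.78 + 10.3×0.03 + 91.9×0.03 + 6.3×0.12 = 19.042.
ᾱ = 19.042 / 299.0 = 0.064.

0.064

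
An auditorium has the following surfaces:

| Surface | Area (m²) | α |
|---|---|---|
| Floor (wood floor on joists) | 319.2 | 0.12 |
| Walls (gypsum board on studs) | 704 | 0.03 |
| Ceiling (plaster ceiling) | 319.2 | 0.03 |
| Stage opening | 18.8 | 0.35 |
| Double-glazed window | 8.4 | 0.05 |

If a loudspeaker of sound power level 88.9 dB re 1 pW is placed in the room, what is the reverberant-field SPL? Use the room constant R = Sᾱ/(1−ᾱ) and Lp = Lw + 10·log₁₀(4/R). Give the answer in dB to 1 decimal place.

75.9 dB

A = 76.000 sabins; S = 1369.6 m².
ᾱ = 0.0555, so room constant R = A/(1−ᾱ) = 80.466 m².
Lp = 88.9 + 10·log₁₀(4/80.466) = 88.9 + (-13.04) = 75.9 dB.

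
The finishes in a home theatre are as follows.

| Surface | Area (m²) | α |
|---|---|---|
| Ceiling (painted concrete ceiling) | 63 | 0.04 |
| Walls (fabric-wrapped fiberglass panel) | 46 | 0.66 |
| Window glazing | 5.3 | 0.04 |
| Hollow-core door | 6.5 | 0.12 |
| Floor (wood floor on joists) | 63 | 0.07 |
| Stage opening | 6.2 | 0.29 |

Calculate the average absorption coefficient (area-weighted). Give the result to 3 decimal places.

S = Σ Sᵢ = 63 + 46 + 5.3 + 6.5 + 63 + 6.2 = 190.0 m².
Σ(Sᵢαᵢ) = 63×0.04 + 46×0.66 + 5.3×0.04 + 6.5×0.12 + 63×0.07 + 6.2×0.29 = 40.080.
ᾱ = A/S = 0.211.

0.211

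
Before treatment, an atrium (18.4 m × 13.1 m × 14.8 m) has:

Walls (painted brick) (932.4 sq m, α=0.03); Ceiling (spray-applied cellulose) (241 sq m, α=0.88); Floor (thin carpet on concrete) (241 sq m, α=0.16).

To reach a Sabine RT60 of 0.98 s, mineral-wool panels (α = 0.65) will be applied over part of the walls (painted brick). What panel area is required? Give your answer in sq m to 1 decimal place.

495.9

Equivalent absorption area: A₁ = 932.4·0.03 + 241·0.88 + 241·0.16 = 278.612 sq m.
Required A₂ = 0.161·3567.392/0.98 = 586.072 sabins.
Absorption to add: 586.072 − 278.612 = 307.460 sabins.
Net gain per sq m: Δα = 0.65 − 0.03 = 0.62.
Panel area = 307.460 / 0.62 = 495.9 sq m.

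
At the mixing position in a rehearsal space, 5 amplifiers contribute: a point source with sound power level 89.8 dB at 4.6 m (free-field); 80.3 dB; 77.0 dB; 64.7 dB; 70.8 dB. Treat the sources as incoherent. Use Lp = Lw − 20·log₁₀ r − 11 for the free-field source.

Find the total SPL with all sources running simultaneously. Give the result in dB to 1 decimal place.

82.5 dB

Source at 4.6 m: Lp = 89.8 − 20·log₁₀(4.6) − 11 = 65.5 dB.
Converting to relative power and adding: 10^(65.5/10) + 10^(80.3/10) + 10^(77.0/10) + 10^(64.7/10) + 10^(70.8/10) = 1.758e+08.
L_total = 10·log₁₀(1.758e+08) = 82.5 dB.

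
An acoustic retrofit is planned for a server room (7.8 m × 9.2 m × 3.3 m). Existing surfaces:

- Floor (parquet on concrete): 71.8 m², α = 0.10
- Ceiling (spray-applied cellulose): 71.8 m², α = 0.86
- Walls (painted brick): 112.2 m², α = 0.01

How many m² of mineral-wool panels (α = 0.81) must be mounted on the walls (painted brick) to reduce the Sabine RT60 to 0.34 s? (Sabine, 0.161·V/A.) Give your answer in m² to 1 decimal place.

52.6

Summing Sᵢαᵢ: 7.180 + 61.748 + 1.122 → A₁ = 70.050 sabins.
V = 236.808 m³. Target absorption A₂ = 0.161 × 236.808 / 0.34 = 112.136 sabins.
ΔA needed = 112.136 − 70.050 = 42.086 sabins.
Net gain per m²: Δα = 0.81 − 0.01 = 0.80.
Area = ΔA/Δα = 42.086/0.80 = 52.6 m².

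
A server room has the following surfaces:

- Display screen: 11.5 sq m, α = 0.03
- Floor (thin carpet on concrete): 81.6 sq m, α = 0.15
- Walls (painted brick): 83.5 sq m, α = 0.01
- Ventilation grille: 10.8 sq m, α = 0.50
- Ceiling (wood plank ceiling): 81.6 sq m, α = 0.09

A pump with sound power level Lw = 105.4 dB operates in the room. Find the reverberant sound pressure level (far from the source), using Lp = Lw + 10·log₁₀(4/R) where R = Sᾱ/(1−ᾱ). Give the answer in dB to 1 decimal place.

A = 26.164 sabins; S = 269.0 sq m.
ᾱ = 26.164/269.0 = 0.0973; R = Sᾱ/(1−ᾱ) = 26.164/(1−0.0973) = 28.984 sq m.
Lp = 105.4 + 10·log₁₀(4/28.984) = 105.4 + (-8.60) = 96.8 dB.

96.8 dB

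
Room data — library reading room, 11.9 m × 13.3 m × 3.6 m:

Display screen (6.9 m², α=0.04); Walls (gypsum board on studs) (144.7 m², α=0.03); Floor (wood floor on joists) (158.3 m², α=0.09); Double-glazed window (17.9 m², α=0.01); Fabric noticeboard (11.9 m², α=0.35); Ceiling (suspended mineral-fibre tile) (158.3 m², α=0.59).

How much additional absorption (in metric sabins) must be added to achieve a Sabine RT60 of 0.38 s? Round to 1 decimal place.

124.8 sabins

Summing Sᵢαᵢ: 0.276 + 4.341 + 14.247 + 0.179 + 4.165 + 93.397 → A₁ = 116.605 sabins.
For T = 0.38 s, need A₂ = 0.161·V/T = 0.161·569.772/0.38 = 241.403 sabins.
Additional absorption ΔA = 241.403 − 116.605 = 124.8 sabins.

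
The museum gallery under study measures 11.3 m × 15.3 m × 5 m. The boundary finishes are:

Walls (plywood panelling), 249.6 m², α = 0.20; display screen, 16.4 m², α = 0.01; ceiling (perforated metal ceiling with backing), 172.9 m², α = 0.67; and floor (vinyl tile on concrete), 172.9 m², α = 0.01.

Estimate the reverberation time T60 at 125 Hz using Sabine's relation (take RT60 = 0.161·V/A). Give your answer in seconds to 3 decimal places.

0.830 s

Summing Sᵢαᵢ: 49.920 + 0.164 + 115.843 + 1.729 → A = 167.656 sabins.
Room volume: 864.45 m³.
Sabine: RT60 = 0.161 × 864.45 / 167.656 = 0.830 s.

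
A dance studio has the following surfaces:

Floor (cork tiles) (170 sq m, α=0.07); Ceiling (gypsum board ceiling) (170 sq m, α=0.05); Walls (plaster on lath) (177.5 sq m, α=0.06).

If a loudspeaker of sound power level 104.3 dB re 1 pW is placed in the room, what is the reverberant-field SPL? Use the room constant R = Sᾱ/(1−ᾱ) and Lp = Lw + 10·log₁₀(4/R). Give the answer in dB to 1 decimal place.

Σ(Sᵢαᵢ) = 170·0.07 + 170·0.05 + 177.5·0.06 = 31.050; total area S = 517.5 sq m.
ᾱ = 0.0600, so room constant R = A/(1−ᾱ) = 33.032 sq m.
Lp = 104.3 + 10·log₁₀(4/33.032) = 104.3 + (-9.17) = 95.1 dB.

95.1 dB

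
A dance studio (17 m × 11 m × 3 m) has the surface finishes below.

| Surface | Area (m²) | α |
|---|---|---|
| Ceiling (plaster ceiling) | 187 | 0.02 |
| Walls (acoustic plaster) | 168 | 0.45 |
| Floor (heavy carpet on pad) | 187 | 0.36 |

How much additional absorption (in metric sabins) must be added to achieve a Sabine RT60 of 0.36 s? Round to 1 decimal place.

104.2 sabins

Equivalent absorption area: A₁ = 187*0.02 + 168*0.45 + 187*0.36 = 146.660 m².
For T = 0.36 s, need A₂ = 0.161·V/T = 0.161·561/0.36 = 250.892 sabins.
ΔA = A₂ − A₁ = 250.892 − 146.660 = 104.2 sabins.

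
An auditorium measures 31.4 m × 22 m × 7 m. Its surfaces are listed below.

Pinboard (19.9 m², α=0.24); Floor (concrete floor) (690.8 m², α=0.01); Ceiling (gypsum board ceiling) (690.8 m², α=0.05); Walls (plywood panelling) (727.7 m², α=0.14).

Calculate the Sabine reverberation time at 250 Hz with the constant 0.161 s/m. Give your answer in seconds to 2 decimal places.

Summing Sᵢαᵢ: 4.776 + 6.908 + 34.540 + 101.878 → A = 148.102 sabins.
V = 31.4·22·7 = 4835.6 m³.
RT60 = 0.161 · V / A = 0.161 × 4835.6 / 148.102 = 5.26 s.

5.26 s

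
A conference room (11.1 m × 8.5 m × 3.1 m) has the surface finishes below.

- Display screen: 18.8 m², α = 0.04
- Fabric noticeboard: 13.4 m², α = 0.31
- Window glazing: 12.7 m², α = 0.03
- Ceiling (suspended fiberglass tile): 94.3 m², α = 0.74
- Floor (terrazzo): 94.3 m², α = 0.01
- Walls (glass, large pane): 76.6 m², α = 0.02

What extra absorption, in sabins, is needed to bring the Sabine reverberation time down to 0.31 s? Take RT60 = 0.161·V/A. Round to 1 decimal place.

Equivalent absorption area: A₁ = 18.8·0.04 + 13.4·0.31 + 12.7·0.03 + 94.3·0.74 + 94.3·0.01 + 76.6·0.02 = 77.544 m².
V = 292.485 m³. Required absorption A₂ = 0.161 × 292.485 / 0.31 = 151.904 sabins.
Shortfall: 151.904 − 77.544 = 74.4 sabins.

74.4 sabins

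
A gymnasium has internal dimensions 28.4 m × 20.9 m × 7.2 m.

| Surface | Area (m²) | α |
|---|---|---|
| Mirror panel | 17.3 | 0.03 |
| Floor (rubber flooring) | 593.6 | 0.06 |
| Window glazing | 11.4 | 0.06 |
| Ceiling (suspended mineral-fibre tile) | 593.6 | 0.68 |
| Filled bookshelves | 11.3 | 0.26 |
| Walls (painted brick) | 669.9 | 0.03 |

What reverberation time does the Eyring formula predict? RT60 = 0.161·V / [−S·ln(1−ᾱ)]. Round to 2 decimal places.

1.29 s

S = Σ Sᵢ = 1897.1 m².
Σ(Sᵢαᵢ) = 17.3·0.03 + 593.6·0.06 + 11.4·0.06 + 593.6·0.68 + 11.3·0.26 + 669.9·0.03 = 463.502.
Mean coefficient ᾱ = A/S = 0.2443.
−S·ln(1−ᾱ) = −1897.1 × ln(1 − 0.2443) = 531.398.
V = 28.4 × 20.9 × 7.2 = 4273.632 m³.
T = 0.161·V/[−S·ln(1−ᾱ)] = 0.161·4273.632/531.398 = 1.29 s.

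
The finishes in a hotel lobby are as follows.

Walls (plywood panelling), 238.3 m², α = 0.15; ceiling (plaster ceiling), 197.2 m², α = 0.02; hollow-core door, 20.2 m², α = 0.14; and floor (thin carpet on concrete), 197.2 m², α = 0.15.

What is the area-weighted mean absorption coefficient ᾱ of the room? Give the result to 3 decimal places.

S = Σ Sᵢ = 238.3 + 197.2 + 20.2 + 197.2 = 652.9 m².
A = 238.3×0.15 + 197.2×0.02 + 20.2×0.14 + 197.2×0.15 = 72.097 sabins.
ᾱ = A/S = 0.110.

0.110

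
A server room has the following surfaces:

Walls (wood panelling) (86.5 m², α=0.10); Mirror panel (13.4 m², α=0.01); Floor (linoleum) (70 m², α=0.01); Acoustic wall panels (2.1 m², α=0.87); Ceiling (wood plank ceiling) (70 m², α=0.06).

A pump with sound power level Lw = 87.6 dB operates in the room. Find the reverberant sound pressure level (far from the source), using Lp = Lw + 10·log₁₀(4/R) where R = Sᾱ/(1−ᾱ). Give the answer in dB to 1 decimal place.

81.4 dB

A = 15.511 sabins; S = 242.0 m².
ᾱ = 15.511/242.0 = 0.0641; R = Sᾱ/(1−ᾱ) = 15.511/(1−0.0641) = 16.573 m².
Lp = Lw + 10 log₁₀(4/R) = 87.6 -6.17 = 81.4 dB.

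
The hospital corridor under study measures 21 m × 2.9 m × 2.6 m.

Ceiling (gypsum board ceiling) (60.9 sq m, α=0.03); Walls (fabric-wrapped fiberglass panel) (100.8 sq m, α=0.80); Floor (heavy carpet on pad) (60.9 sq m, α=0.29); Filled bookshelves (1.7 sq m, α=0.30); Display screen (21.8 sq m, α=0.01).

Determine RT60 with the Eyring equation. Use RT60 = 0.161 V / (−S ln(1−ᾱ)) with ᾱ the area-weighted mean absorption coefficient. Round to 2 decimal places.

S = Σ Sᵢ = 246.1 sq m.
Σ(Sᵢαᵢ) = 60.9×0.03 + 100.8×0.80 + 60.9×0.29 + 1.7×0.30 + 21.8×0.01 = 100.856.
Mean coefficient ᾱ = A/S = 0.4098.
−S·ln(1−ᾱ) = −246.1 × ln(1 − 0.4098) = 129.767.
V = 21 × 2.9 × 2.6 = 158.34 m³.
RT60 = 0.161 × 158.34 / 129.767 = 0.20 s.

0.20 seconds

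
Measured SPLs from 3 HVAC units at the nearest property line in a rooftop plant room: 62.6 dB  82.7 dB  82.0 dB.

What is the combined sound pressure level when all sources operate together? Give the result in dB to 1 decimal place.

Converting to relative power and adding: 10^(62.6/10) + 10^(82.7/10) + 10^(82.0/10) = 3.465e+08.
Combined level = 10 log₁₀(3.465e+08) = 85.4 dB.

85.4 dB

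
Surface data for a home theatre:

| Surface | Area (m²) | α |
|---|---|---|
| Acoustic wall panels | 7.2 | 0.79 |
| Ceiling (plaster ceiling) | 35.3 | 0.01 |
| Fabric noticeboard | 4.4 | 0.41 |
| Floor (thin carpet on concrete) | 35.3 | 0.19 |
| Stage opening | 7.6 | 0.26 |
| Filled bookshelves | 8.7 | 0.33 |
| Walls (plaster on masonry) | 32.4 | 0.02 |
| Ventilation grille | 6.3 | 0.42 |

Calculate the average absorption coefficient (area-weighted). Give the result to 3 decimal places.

0.165

Total surface area S = 137.2 m².
Weighted sum Σ Sα = 22.693.
ᾱ = A/S = 0.165.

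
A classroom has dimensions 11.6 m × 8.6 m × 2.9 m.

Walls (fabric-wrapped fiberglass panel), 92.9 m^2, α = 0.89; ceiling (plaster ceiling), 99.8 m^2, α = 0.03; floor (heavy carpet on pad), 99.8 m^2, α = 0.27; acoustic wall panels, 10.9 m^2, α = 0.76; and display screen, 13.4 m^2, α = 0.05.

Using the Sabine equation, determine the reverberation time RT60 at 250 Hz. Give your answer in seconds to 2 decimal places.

0.38 seconds

A = Σ Sᵢαᵢ = 92.9*0.89 + 99.8*0.03 + 99.8*0.27 + 10.9*0.76 + 13.4*0.05 = 121.575 sabins.
V = 11.6·8.6·2.9 = 289.304 m³.
Sabine: RT60 = 0.161 × 289.304 / 121.575 = 0.38 s.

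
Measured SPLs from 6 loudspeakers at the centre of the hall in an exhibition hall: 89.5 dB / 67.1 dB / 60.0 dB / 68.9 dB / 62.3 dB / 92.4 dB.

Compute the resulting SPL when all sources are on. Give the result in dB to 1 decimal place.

94.2 dB

Sum in the linear (power) domain: Σ 10^(Lᵢ/10) = 10^(89.5/10) + 10^(67.1/10) + 10^(60.0/10) + 10^(68.9/10) + 10^(62.3/10) + 10^(92.4/10) = 2.645e+09.
L_total = 10·log₁₀(2.645e+09) = 94.2 dB.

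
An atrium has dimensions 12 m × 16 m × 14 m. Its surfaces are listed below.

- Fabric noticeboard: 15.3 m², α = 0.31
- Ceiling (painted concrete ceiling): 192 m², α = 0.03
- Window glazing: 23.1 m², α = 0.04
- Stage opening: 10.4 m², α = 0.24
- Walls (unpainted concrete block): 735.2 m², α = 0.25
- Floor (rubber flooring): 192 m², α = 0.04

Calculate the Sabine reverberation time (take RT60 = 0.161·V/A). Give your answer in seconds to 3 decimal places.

Summing Sᵢαᵢ: 4.743 + 5.760 + 0.924 + 2.496 + 183.800 + 7.680 → A = 205.403 sabins.
Room volume: 2688 m³.
Sabine: RT60 = 0.161 × 2688 / 205.403 = 2.107 s.

2.107 sec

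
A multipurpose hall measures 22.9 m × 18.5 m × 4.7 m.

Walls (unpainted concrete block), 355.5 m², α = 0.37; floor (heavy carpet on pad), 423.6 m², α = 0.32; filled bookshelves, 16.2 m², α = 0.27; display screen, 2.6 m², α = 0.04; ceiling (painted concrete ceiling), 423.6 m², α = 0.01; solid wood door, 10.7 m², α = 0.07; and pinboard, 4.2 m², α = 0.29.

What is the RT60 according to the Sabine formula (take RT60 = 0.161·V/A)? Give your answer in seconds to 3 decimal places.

1.154 s

Equivalent absorption area: A = 355.5·0.37 + 423.6·0.32 + 16.2·0.27 + 2.6·0.04 + 423.6·0.01 + 10.7·0.07 + 4.2·0.29 = 277.768 m².
Volume V = 22.9 × 18.5 × 4.7 = 1991.155 m³.
RT60 = 0.161 · V / A = 0.161 × 1991.155 / 277.768 = 1.154 s.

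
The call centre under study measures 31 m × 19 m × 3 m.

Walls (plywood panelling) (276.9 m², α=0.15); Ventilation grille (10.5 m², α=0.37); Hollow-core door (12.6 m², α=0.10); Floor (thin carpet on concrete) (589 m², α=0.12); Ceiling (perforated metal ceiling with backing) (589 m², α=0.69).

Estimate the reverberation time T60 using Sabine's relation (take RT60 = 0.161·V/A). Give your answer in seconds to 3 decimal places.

0.543 sec

Summing Sᵢαᵢ: 41.535 + 3.885 + 1.260 + 70.680 + 406.410 → A = 523.770 sabins.
Volume V = 31 × 19 × 3 = 1767 m³.
RT60 = 0.161 · V / A = 0.161 × 1767 / 523.770 = 0.543 s.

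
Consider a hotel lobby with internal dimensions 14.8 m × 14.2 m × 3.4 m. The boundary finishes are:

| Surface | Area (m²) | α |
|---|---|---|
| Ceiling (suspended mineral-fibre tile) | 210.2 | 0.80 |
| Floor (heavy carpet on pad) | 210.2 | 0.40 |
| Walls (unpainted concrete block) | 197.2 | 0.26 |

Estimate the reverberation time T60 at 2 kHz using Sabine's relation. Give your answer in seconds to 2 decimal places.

0.38 sec

Equivalent absorption area: A = 210.2·0.80 + 210.2·0.40 + 197.2·0.26 = 303.512 m².
Room volume: 714.544 m³.
RT60 = 0.161 · V / A = 0.161 × 714.544 / 303.512 = 0.38 s.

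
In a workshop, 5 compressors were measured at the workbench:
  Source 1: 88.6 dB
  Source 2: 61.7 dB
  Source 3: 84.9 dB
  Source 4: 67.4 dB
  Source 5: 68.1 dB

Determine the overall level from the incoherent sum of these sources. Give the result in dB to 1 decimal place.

90.2 dB

Sum in the linear (power) domain: Σ 10^(Lᵢ/10) = 10^(88.6/10) + 10^(61.7/10) + 10^(84.9/10) + 10^(67.4/10) + 10^(68.1/10) = 1.047e+09.
L_total = 10·log₁₀(1.047e+09) = 90.2 dB.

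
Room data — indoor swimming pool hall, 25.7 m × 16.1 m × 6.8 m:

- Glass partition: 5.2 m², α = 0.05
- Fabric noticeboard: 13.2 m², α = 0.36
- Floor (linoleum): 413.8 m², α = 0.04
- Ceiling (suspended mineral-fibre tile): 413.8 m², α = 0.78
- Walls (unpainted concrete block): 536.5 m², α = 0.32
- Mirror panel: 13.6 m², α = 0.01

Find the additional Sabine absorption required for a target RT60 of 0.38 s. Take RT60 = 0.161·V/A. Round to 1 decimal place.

675.9 sabins

A₁ = Σ Sᵢαᵢ = 5.2×0.05 + 13.2×0.36 + 413.8×0.04 + 413.8×0.78 + 536.5×0.32 + 13.6×0.01 = 516.144 sabins.
V = 2813.636 m³. Required absorption A₂ = 0.161 × 2813.636 / 0.38 = 1192.093 sabins.
ΔA = A₂ − A₁ = 1192.093 − 516.144 = 675.9 sabins.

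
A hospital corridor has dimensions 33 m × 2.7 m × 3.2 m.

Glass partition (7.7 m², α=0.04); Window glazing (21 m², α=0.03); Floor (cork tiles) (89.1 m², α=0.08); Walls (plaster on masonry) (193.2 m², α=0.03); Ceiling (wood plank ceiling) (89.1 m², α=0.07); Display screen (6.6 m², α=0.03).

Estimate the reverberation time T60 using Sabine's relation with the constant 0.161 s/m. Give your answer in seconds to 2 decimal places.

2.26 seconds

Summing Sᵢαᵢ: 0.308 + 0.630 + 7.128 + 5.796 + 6.237 + 0.198 → A = 20.297 sabins.
Volume V = 33 × 2.7 × 3.2 = 285.12 m³.
T = 0.161 V/A = 0.161·285.12/20.297 = 2.26 s.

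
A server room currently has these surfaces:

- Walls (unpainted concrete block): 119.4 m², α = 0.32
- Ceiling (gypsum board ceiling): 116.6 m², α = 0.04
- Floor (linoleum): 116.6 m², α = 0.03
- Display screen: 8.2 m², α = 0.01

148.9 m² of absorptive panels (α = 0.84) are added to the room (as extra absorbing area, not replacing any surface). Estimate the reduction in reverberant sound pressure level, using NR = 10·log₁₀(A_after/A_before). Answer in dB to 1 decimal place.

Equivalent absorption area: A_before = 119.4·0.32 + 116.6·0.04 + 116.6·0.03 + 8.2·0.01 = 46.452 m².
Treatment contributes 148.9·0.84 = 125.076 sabins.
New total A_after = 171.528 sabins.
NR = 10·log₁₀(171.528/46.452) = 5.7 dB.

5.7 dB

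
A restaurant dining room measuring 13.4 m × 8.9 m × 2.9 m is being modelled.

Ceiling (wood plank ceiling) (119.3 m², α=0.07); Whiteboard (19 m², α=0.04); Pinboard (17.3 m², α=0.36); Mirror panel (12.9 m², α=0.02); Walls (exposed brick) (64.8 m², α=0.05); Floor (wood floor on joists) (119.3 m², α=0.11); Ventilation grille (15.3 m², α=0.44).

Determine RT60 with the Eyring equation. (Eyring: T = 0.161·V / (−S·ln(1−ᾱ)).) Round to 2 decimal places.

1.36 s

Total surface area S = 119.3 + 19 + 17.3 + 12.9 + 64.8 + 119.3 + 15.3 = 367.9 m².
Absorption A = 119.3·0.07 + 19·0.04 + 17.3·0.36 + 12.9·0.02 + 64.8·0.05 + 119.3·0.11 + 15.3·0.44 = 38.692 sabins.
Mean coefficient ᾱ = A/S = 0.1052.
Eyring denominator: −S ln(1−ᾱ) = 40.894.
V = 13.4 × 8.9 × 2.9 = 345.854 m³.
RT60 = 0.161 × 345.854 / 40.894 = 1.36 s.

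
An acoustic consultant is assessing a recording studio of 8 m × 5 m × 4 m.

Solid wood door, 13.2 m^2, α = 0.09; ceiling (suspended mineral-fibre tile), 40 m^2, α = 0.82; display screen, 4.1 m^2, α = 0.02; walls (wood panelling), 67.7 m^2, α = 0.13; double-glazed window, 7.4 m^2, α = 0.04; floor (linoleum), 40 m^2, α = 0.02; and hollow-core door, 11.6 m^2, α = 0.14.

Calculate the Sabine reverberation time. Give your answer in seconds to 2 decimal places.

0.57 sec

Summing Sᵢαᵢ: 1.188 + 32.800 + 0.082 + 8.801 + 0.296 + 0.800 + 1.624 → A = 45.591 sabins.
V = 8·5·4 = 160 m³.
Sabine: RT60 = 0.161 × 160 / 45.591 = 0.57 s.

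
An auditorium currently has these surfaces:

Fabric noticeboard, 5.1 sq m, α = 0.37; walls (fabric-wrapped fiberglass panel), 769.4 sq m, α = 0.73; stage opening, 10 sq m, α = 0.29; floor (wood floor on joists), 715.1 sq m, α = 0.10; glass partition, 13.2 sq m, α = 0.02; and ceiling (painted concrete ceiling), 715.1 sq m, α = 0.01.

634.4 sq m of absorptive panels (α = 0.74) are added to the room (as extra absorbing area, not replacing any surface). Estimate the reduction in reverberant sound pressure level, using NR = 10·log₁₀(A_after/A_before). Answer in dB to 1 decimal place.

Summing Sᵢαᵢ: 1.887 + 561.662 + 2.900 + 71.510 + 0.264 + 7.151 → A_before = 645.374 sabins.
Added absorption = 634.4 × 0.74 = 469.456 sabins.
New total A_after = 1114.830 sabins.
NR = 10·log₁₀(1114.830/645.374) = 2.4 dB.

2.4 dB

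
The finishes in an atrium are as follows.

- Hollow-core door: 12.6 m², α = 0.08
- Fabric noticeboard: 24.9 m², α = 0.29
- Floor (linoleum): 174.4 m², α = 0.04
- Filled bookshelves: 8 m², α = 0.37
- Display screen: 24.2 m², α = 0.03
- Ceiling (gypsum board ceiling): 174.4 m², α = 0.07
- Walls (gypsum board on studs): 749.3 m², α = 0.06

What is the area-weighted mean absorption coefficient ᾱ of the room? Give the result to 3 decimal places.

0.065

S = Σ Sᵢ = 12.6 + 24.9 + 174.4 + 8 + 24.2 + 174.4 + 749.3 = 1167.8 m².
A = 12.6×0.08 + 24.9×0.29 + 174.4×0.04 + 8×0.37 + 24.2×0.03 + 174.4×0.07 + 749.3×0.06 = 76.057 sabins.
ᾱ = 76.057 / 1167.8 = 0.065.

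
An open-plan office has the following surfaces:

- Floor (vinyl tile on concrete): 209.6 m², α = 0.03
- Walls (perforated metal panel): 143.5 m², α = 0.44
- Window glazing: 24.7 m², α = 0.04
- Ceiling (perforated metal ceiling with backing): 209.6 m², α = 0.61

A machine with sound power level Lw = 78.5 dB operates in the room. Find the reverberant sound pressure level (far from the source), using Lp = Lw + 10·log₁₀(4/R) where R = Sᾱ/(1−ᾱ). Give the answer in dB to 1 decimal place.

Σ(Sᵢαᵢ) = 209.6·0.03 + 143.5·0.44 + 24.7·0.04 + 209.6·0.61 = 198.272; total area S = 587.4 m².
ᾱ = 198.272/587.4 = 0.3375; R = Sᾱ/(1−ᾱ) = 198.272/(1−0.3375) = 299.278 m².
Lp = Lw + 10 log₁₀(4/R) = 78.5 -18.74 = 59.8 dB.

59.8 dB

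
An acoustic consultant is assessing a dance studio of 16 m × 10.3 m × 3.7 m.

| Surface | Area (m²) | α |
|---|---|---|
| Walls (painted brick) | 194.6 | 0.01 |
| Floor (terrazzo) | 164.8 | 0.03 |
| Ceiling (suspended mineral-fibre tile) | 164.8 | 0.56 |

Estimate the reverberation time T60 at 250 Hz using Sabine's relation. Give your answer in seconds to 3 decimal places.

0.990 s

A = Σ Sᵢαᵢ = 194.6·0.01 + 164.8·0.03 + 164.8·0.56 = 99.178 sabins.
Room volume: 609.76 m³.
RT60 = 0.161 · V / A = 0.161 × 609.76 / 99.178 = 0.990 s.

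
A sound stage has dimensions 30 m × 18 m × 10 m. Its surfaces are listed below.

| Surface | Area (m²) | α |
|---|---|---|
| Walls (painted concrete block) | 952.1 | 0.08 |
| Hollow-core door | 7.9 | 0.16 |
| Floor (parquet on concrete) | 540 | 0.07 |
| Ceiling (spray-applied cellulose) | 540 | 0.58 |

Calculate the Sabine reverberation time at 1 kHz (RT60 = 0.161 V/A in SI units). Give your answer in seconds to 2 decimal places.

2.03 sec

A = Σ Sᵢαᵢ = 952.1*0.08 + 7.9*0.16 + 540*0.07 + 540*0.58 = 428.432 sabins.
V = 30·18·10 = 5400 m³.
Sabine: RT60 = 0.161 × 5400 / 428.432 = 2.03 s.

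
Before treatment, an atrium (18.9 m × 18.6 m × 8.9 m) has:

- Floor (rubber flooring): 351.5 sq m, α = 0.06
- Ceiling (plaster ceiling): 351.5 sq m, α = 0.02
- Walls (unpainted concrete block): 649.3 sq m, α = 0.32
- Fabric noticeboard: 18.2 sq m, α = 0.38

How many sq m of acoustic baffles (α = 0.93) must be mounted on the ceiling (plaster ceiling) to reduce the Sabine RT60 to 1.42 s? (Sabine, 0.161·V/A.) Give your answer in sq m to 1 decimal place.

Equivalent absorption area: A₁ = 351.5×0.06 + 351.5×0.02 + 649.3×0.32 + 18.2×0.38 = 242.812 sq m.
V = 3128.706 m³. Target absorption A₂ = 0.161 × 3128.706 / 1.42 = 354.734 sabins.
ΔA needed = 354.734 − 242.812 = 111.922 sabins.
Each sq m of panel replacing the ceiling (plaster ceiling) adds (0.93 − 0.02) = 0.91 sabins.
Area = ΔA/Δα = 111.922/0.91 = 123.0 sq m.

123.0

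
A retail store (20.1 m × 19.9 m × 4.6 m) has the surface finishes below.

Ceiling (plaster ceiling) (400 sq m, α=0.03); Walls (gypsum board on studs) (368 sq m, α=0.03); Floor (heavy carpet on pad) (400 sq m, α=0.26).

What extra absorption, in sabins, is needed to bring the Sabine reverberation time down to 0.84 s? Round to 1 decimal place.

Total absorption A₁ = 400×0.03 + 368×0.03 + 400×0.26
  = 12.000 + 11.040 + 104.000 = 127.040 sq m sabins.
For T = 0.84 s, need A₂ = 0.161·V/T = 0.161·1839.954/0.84 = 352.658 sabins.
Additional absorption ΔA = 352.658 − 127.040 = 225.6 sabins.

225.6 sabins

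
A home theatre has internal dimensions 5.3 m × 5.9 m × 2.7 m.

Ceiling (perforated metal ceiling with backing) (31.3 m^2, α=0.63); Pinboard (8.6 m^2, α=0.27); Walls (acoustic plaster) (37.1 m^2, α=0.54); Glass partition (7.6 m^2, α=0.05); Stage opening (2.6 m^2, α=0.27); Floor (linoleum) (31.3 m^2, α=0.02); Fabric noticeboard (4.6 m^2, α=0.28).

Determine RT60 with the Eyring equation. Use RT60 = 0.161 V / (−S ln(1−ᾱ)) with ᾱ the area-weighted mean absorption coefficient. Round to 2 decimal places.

S = Σ Sᵢ = 123.1 m^2.
Σ(Sᵢαᵢ) = 31.3×0.63 + 8.6×0.27 + 37.1×0.54 + 7.6×0.05 + 2.6×0.27 + 31.3×0.02 + 4.6×0.28 = 45.071.
Mean coefficient ᾱ = A/S = 0.3661.
Eyring denominator: −S ln(1−ᾱ) = 56.117.
V = 5.3 × 5.9 × 2.7 = 84.429 m³.
T = 0.161·V/[−S·ln(1−ᾱ)] = 0.161·84.429/56.117 = 0.24 s.

0.24 seconds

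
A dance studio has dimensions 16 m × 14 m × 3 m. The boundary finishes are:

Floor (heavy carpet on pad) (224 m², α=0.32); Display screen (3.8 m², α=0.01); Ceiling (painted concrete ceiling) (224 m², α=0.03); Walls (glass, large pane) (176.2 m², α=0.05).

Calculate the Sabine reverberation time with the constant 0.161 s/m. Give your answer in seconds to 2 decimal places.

Summing Sᵢαᵢ: 71.680 + 0.038 + 6.720 + 8.810 → A = 87.248 sabins.
Room volume: 672 m³.
RT60 = 0.161 · V / A = 0.161 × 672 / 87.248 = 1.24 s.

1.24 seconds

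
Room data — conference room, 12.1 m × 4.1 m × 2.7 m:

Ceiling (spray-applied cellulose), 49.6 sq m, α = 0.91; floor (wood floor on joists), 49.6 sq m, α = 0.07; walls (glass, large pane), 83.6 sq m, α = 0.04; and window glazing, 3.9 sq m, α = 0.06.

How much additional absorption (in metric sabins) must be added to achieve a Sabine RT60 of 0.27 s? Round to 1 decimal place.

Total absorption A₁ = 49.6*0.91 + 49.6*0.07 + 83.6*0.04 + 3.9*0.06
  = 45.136 + 3.472 + 3.344 + 0.234 = 52.186 sq m sabins.
For T = 0.27 s, need A₂ = 0.161·V/T = 0.161·133.947/0.27 = 79.872 sabins.
ΔA = A₂ − A₁ = 79.872 − 52.186 = 27.7 sabins.

27.7 sabins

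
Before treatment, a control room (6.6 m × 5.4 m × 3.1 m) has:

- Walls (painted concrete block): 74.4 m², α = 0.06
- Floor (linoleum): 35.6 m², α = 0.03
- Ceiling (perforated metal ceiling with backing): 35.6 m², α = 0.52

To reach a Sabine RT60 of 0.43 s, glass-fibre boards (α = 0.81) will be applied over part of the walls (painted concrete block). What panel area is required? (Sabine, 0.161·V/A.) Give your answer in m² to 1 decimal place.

A₁ = Σ Sᵢαᵢ = 74.4×0.06 + 35.6×0.03 + 35.6×0.52 = 24.044 sabins.
Required A₂ = 0.161·110.484/0.43 = 41.367 sabins.
ΔA needed = 41.367 − 24.044 = 17.323 sabins.
Each m² of panel replacing the walls (painted concrete block) adds (0.81 − 0.06) = 0.75 sabins.
Panel area = 17.323 / 0.75 = 23.1 m².

23.1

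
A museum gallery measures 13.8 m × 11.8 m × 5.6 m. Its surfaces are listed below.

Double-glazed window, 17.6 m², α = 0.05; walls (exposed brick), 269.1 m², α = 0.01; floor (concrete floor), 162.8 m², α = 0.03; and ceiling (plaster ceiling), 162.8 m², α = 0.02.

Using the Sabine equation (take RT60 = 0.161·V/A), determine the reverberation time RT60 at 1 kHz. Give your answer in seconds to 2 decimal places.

A = Σ Sᵢαᵢ = 17.6·0.05 + 269.1·0.01 + 162.8·0.03 + 162.8·0.02 = 11.711 sabins.
V = 13.8·11.8·5.6 = 911.904 m³.
T = 0.161 V/A = 0.161·911.904/11.711 = 12.54 s.

12.54 s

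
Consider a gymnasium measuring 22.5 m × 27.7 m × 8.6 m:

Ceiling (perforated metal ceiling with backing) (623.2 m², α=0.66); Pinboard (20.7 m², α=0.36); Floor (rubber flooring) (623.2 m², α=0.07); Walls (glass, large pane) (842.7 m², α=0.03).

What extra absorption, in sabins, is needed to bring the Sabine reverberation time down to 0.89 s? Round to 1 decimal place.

A₁ = Σ Sᵢαᵢ = 623.2*0.66 + 20.7*0.36 + 623.2*0.07 + 842.7*0.03 = 487.669 sabins.
V = 5359.95 m³. Required absorption A₂ = 0.161 × 5359.95 / 0.89 = 969.609 sabins.
ΔA = A₂ − A₁ = 969.609 − 487.669 = 481.9 sabins.

481.9 sabins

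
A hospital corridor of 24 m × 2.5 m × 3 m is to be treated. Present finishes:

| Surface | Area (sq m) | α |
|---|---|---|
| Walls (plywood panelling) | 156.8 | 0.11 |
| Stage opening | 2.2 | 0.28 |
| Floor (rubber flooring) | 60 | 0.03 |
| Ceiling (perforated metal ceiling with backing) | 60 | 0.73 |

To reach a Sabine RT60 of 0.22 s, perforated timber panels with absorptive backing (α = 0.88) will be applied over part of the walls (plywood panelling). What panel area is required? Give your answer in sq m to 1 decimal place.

Total absorption A₁ = 156.8*0.11 + 2.2*0.28 + 60*0.03 + 60*0.73
  = 17.248 + 0.616 + 1.800 + 43.800 = 63.464 sq m sabins.
Required A₂ = 0.161·180/0.22 = 131.727 sabins.
Absorption to add: 131.727 − 63.464 = 68.263 sabins.
Net gain per sq m: Δα = 0.88 − 0.11 = 0.77.
Area = ΔA/Δα = 68.263/0.77 = 88.7 sq m.

88.7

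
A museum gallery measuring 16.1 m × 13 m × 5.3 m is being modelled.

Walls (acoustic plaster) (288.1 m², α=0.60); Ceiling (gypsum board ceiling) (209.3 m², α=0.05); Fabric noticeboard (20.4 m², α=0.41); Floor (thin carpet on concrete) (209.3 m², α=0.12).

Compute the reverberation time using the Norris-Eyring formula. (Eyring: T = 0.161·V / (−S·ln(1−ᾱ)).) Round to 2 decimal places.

0.69 seconds

S = Σ Sᵢ = 727.1 m².
Σ(Sᵢαᵢ) = 288.1·0.60 + 209.3·0.05 + 20.4·0.41 + 209.3·0.12 = 216.805.
ᾱ = 216.805 / 727.1 = 0.2982.
−S·ln(1−ᾱ) = −727.1 × ln(1 − 0.2982) = 257.471.
V = 16.1 × 13 × 5.3 = 1109.29 m³.
RT60 = 0.161 × 1109.29 / 257.471 = 0.69 s.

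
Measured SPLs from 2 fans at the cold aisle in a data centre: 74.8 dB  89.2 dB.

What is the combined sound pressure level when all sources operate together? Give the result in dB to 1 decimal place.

89.4 dB

Sum in the linear (power) domain: Σ 10^(Lᵢ/10) = 10^(74.8/10) + 10^(89.2/10) = 8.62e+08.
Combined level = 10 log₁₀(8.62e+08) = 89.4 dB.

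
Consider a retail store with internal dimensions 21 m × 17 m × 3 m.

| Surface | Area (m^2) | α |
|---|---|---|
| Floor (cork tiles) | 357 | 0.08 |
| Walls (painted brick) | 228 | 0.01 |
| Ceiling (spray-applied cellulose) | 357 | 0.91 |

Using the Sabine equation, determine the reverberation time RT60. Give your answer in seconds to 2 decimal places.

Total absorption A = 357*0.08 + 228*0.01 + 357*0.91
  = 28.560 + 2.280 + 324.870 = 355.710 m^2 sabins.
Room volume: 1071 m³.
T = 0.161 V/A = 0.161·1071/355.710 = 0.48 s.

0.48 s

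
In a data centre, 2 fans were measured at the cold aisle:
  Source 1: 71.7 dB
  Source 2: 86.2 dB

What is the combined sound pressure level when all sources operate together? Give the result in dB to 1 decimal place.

86.4 dB

Converting to relative power and adding: 10^(71.7/10) + 10^(86.2/10) = 4.317e+08.
Combined level = 10 log₁₀(4.317e+08) = 86.4 dB.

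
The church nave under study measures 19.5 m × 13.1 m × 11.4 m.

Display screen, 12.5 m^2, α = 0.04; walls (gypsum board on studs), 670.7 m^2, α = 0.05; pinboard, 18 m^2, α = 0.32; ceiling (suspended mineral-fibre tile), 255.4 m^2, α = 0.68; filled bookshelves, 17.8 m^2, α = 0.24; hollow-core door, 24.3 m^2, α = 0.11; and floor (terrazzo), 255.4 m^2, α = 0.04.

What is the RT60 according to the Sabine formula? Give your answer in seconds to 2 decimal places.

Summing Sᵢαᵢ: 0.500 + 33.535 + 5.760 + 173.672 + 4.272 + 2.673 + 10.216 → A = 230.628 sabins.
Room volume: 2912.13 m³.
Sabine: RT60 = 0.161 × 2912.13 / 230.628 = 2.03 s.

2.03 s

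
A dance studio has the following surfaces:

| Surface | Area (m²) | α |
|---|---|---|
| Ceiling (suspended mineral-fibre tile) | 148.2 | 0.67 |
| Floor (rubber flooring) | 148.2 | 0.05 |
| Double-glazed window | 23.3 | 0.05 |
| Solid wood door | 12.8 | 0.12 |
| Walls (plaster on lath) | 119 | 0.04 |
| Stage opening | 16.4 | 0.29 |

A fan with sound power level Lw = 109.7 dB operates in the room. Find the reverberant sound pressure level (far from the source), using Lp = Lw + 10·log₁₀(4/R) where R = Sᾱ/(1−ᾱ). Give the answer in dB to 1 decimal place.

93.7 dB

Σ(Sᵢαᵢ) = 148.2·0.67 + 148.2·0.05 + 23.3·0.05 + 12.8·0.12 + 119·0.04 + 16.4·0.29 = 118.921; total area S = 467.9 m².
ᾱ = 0.2542, so room constant R = A/(1−ᾱ) = 159.454 m².
Lp = 109.7 + 10·log₁₀(4/159.454) = 109.7 + (-16.01) = 93.7 dB.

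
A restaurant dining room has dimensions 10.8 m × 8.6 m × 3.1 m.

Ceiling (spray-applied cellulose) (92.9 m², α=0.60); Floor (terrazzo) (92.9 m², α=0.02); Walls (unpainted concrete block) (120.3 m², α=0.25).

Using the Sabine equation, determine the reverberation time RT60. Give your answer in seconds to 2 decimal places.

0.53 sec

Total absorption A = 92.9×0.60 + 92.9×0.02 + 120.3×0.25
  = 55.740 + 1.858 + 30.075 = 87.673 m² sabins.
Room volume: 287.928 m³.
RT60 = 0.161 · V / A = 0.161 × 287.928 / 87.673 = 0.53 s.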